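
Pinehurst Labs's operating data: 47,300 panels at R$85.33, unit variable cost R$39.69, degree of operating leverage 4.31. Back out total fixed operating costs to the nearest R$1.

Contribution at this volume is 47,300 × R$45.64 = R$2,158,772.00.
DOL = contribution / EBIT, so EBIT = R$2,158,772.00 / 4.31 = R$500,875.17.
And FC = contribution − EBIT = R$2,158,772.00 − R$500,875.17 = R$1,657,897.

R$1,657,897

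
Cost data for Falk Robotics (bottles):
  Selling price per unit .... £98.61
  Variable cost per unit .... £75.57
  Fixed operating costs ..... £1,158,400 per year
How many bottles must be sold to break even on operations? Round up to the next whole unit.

Contribution margin per unit = £98.61 − £75.57 = £23.04.
Break-even volume = fixed costs ÷ CM per unit = £1,158,400 ÷ £23.04 = 50,277.78, so 50,278 bottles.

50,278 bottles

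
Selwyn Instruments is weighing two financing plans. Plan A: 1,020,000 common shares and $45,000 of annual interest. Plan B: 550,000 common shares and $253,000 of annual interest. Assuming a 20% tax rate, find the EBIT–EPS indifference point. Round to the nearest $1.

$496,404

At indifference, (EBIT − 45,000)(1 − t)/1,020,000 = (EBIT − 253,000)(1 − t)/550,000.
The (1 − t) factor cancels: (EBIT − 45,000) × 550,000 = (EBIT − 253,000) × 1,020,000.
EBIT × (1,020,000 − 550,000) = 253,000 × 1,020,000 − 45,000 × 550,000 = 233,310,000,000, so EBIT = 233,310,000,000 ÷ 470,000 = 496,404.26.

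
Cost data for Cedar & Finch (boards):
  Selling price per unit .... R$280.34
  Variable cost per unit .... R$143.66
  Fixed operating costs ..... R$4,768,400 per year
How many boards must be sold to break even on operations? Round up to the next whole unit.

34,888 boards

Unit CM = price − variable cost = R$280.34 − R$143.66 = R$136.68.
Units to break even: R$4,768,400 ÷ R$136.68 = 34,887.33, rounded up to 34,888.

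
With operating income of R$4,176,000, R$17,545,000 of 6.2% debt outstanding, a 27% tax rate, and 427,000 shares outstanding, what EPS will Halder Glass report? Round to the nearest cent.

R$5.28

Pre-tax income = R$4,176,000 − R$1,087,790.00 = R$3,088,210.00.
Net income = R$3,088,210.00 × (1 − 0.27) = R$2,254,393.30.
Per share: R$2,254,393.30 / 427,000 shares = R$5.28.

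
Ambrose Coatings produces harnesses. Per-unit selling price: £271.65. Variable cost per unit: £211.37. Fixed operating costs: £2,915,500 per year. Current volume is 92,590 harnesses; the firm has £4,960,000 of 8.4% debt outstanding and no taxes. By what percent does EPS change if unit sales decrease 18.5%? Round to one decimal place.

At 92,590 units, contribution = 92,590 × £60.28 = £5,581,325.20.
EBIT = £5,581,325.20 − £2,915,500 = £2,665,825.20.
After interest of £416,640.00, pre-tax earnings = £2,249,185.20.
DCL = total CM / (EBIT − I) = £5,581,325.20 / £2,249,185.20 = 2.4815.
%ΔEPS = DCL × %ΔSales = 2.4815 × -18.5% = -45.9%.

-45.9%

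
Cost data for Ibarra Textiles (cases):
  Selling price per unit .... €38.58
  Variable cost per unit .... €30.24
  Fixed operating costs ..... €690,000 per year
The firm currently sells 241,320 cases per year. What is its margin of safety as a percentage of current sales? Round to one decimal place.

Each unit contributes €38.58 − €30.24 = €8.34. Break-even units = €690,000 ÷ €8.34 = 82,733.81; break-even revenue = 82,733.81 × €38.58 = €3,191,870.50.
Current sales = 241,320 × €38.58 = €9,310,125.60.
Margin of safety = (€9,310,125.60 − €3,191,870.50) ÷ €9,310,125.60 = 65.7%.

65.7%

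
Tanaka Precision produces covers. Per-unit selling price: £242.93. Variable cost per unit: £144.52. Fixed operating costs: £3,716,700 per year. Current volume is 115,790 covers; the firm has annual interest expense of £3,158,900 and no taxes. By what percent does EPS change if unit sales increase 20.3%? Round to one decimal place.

At 115,790 units, contribution = 115,790 × £98.41 = £11,394,893.90.
EBIT = £11,394,893.90 − £3,716,700 = £7,678,193.90.
Interest = £3,158,900.00, so EBIT − I = £4,519,293.90.
Degree of combined leverage = contribution ÷ (EBIT − I) = £11,394,893.90 ÷ £4,519,293.90 = 2.5214.
%ΔEPS = DCL × %ΔSales = 2.5214 × +20.3% = +51.2%.

+51.2%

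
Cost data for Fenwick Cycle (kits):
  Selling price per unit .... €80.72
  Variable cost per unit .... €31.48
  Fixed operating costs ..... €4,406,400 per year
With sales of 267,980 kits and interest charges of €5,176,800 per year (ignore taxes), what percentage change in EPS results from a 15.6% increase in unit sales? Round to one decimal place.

+57.0%

At 267,980 units, contribution = 267,980 × €49.24 = €13,195,335.20.
EBIT = €13,195,335.20 − €4,406,400 = €8,788,935.20.
After interest of €5,176,800.00, pre-tax earnings = €3,612,135.20.
DCL = total CM / (EBIT − I) = €13,195,335.20 / €3,612,135.20 = 3.6531.
EPS therefore changes by 3.6531 × (+15.6%) = +57.0%.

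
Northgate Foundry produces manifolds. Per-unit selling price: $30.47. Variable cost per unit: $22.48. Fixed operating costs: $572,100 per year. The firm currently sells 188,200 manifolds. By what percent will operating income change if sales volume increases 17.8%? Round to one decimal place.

+28.7%

Total contribution margin = 188,200 × $7.99 = $1,503,718.00.
Subtracting fixed costs: EBIT = $1,503,718.00 − $572,100 = $931,618.00.
DOL = contribution ÷ EBIT = $1,503,718.00 ÷ $931,618.00 = 1.6141.
So EBIT moves 1.6141 × (+17.8%) = +28.7%.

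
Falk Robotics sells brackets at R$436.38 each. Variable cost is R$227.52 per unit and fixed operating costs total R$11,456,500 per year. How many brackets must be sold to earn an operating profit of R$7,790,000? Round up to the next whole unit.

92,151 brackets

Contribution margin per unit = R$436.38 − R$227.52 = R$208.86.
Required volume = (fixed costs + target profit) ÷ CM = (R$11,456,500 + R$7,790,000) ÷ R$208.86 = 92,150.24, so 92,151 brackets.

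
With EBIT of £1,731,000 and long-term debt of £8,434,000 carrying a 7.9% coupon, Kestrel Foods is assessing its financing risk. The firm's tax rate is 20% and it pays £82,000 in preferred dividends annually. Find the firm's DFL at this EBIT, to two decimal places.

1.80

Interest = £666,286.00.
Pre-tax preferred-dividend burden = £82,000 ÷ (1 − 0.20) = £102,500.00.
DFL = EBIT ÷ [EBIT − I − D_p/(1−t)] = £1,731,000 ÷ [£1,731,000 − £666,286.00 − £102,500.00] = £1,731,000 ÷ £962,214.00 = 1.7990.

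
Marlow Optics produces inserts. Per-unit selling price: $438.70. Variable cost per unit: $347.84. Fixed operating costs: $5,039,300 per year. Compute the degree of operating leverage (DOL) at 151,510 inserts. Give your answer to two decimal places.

1.58

Total contribution margin = 151,510 × $90.86 = $13,766,198.60.
EBIT = $13,766,198.60 − $5,039,300 = $8,726,898.60.
So DOL = total CM / EBIT = $13,766,198.60 / $8,726,898.60 = 1.5774.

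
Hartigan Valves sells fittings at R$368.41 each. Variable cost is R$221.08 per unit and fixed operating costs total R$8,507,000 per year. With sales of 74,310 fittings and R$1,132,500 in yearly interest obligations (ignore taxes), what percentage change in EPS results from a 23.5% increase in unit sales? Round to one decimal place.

+196.6%

Total contribution margin = 74,310 × R$147.33 = R$10,948,092.30.
Operating income = contribution − fixed costs = R$10,948,092.30 − R$8,507,000 = R$2,441,092.30.
Interest = R$1,132,500.00, so EBIT − I = R$1,308,592.30.
DCL = total CM / (EBIT − I) = R$10,948,092.30 / R$1,308,592.30 = 8.3663.
EPS therefore changes by 8.3663 × (+23.5%) = +196.6%.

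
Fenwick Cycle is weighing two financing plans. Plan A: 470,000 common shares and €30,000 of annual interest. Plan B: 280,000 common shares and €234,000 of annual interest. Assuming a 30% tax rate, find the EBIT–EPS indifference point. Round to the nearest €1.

Set EPS_A = EPS_B: (EBIT − €30,000)(1 − 0.30) ÷ 470,000 = (EBIT − €234,000)(1 − 0.30) ÷ 280,000.
Cancelling (1 − t) and cross-multiplying: 280,000·(EBIT − 30,000) = 470,000·(EBIT − 234,000).
Solving, EBIT = (234,000·470,000 − 30,000·280,000) / (470,000 − 280,000) = 101,580,000,000 / 190,000 = 534,631.58.

€534,632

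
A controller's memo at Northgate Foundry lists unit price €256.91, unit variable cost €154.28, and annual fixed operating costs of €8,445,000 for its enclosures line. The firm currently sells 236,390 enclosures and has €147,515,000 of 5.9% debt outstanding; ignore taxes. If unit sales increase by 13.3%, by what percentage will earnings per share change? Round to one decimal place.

At 236,390 units, contribution = 236,390 × €102.63 = €24,260,705.70.
Subtracting fixed costs: EBIT = €24,260,705.70 − €8,445,000 = €15,815,705.70.
Interest = €8,703,385.00, so EBIT − I = €7,112,320.70.
DCL = total CM / (EBIT − I) = €24,260,705.70 / €7,112,320.70 = 3.4111.
%ΔEPS = DCL × %ΔSales = 3.4111 × +13.3% = +45.4%.

+45.4%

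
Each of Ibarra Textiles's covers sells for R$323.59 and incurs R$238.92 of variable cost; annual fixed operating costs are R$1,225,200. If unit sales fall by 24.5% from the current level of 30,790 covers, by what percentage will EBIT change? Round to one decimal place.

-46.2%

At 30,790 units, contribution = 30,790 × R$84.67 = R$2,606,989.30.
Subtracting fixed costs: EBIT = R$2,606,989.30 − R$1,225,200 = R$1,381,789.30.
DOL = contribution ÷ EBIT = R$2,606,989.30 ÷ R$1,381,789.30 = 1.8867.
Operating income changes by 1.8867 × -24.5% = -46.2%.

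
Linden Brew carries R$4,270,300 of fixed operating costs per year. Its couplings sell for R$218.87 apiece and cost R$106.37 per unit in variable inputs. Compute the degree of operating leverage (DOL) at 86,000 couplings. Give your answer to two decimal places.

1.79

At 86,000 units, contribution = 86,000 × R$112.50 = R$9,675,000.00.
Subtracting fixed costs: EBIT = R$9,675,000.00 − R$4,270,300 = R$5,404,700.00.
DOL = contribution ÷ EBIT = R$9,675,000.00 ÷ R$5,404,700.00 = 1.7901.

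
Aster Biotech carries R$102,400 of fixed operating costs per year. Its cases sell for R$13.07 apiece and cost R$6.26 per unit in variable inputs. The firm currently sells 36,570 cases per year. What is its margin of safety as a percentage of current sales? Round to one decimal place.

58.9%

Unit CM = price − variable cost = R$13.07 − R$6.26 = R$6.81. Break-even units = R$102,400 ÷ R$6.81 = 15,036.71; break-even revenue = 15,036.71 × R$13.07 = R$196,529.81.
Current sales = 36,570 × R$13.07 = R$477,969.90.
Margin of safety = (R$477,969.90 − R$196,529.81) ÷ R$477,969.90 = 58.9%.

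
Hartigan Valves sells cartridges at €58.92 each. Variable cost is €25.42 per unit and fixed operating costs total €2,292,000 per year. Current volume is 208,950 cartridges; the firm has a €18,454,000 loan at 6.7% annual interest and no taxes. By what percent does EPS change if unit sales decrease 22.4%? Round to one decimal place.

-45.2%

Contribution at this volume is 208,950 × €33.50 = €6,999,825.00.
Subtracting fixed costs: EBIT = €6,999,825.00 − €2,292,000 = €4,707,825.00.
After interest of €1,236,418.00, pre-tax earnings = €3,471,407.00.
DCL = total CM / (EBIT − I) = €6,999,825.00 / €3,471,407.00 = 2.0164.
%ΔEPS = DCL × %ΔSales = 2.0164 × -22.4% = -45.2%.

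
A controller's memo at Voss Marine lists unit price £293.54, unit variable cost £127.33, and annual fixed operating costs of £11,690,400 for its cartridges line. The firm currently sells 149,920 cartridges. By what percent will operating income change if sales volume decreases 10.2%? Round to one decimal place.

-19.2%

At 149,920 units, contribution = 149,920 × £166.21 = £24,918,203.20.
Operating income = contribution − fixed costs = £24,918,203.20 − £11,690,400 = £13,227,803.20.
DOL = contribution ÷ EBIT = £24,918,203.20 ÷ £13,227,803.20 = 1.8838.
Operating income changes by 1.8838 × -10.2% = -19.2%.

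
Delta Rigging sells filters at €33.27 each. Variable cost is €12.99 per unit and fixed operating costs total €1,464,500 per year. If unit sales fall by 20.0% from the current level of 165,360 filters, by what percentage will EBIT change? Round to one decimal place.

-35.5%

Contribution at this volume is 165,360 × €20.28 = €3,353,500.80.
Subtracting fixed costs: EBIT = €3,353,500.80 − €1,464,500 = €1,889,000.80.
Degree of operating leverage = €3,353,500.80 / €1,889,000.80 = 1.7753.
Operating income changes by 1.7753 × -20.0% = -35.5%.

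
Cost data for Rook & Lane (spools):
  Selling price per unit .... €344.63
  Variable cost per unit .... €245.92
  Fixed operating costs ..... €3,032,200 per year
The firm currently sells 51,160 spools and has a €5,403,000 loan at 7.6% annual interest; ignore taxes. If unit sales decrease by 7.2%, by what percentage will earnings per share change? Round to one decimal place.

-22.6%

At 51,160 units, contribution = 51,160 × €98.71 = €5,050,003.60.
Subtracting fixed costs: EBIT = €5,050,003.60 − €3,032,200 = €2,017,803.60.
After interest of €410,628.00, pre-tax earnings = €1,607,175.60.
Degree of combined leverage = contribution ÷ (EBIT − I) = €5,050,003.60 ÷ €1,607,175.60 = 3.1422.
EPS therefore changes by 3.1422 × (-7.2%) = -22.6%.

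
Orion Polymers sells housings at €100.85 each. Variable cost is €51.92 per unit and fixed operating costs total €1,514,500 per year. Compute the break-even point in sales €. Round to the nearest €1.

Contribution margin per unit = €100.85 − €51.92 = €48.93, a CM ratio of €48.93 ÷ €100.85 = 0.4852.
Break-even revenue = fixed costs × price ÷ CM = €1,514,500 × €100.85 ÷ €48.93 = €3,121,548.

€3,121,548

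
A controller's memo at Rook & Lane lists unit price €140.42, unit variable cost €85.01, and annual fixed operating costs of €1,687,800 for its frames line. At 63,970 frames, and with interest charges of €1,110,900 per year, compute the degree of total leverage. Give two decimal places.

At 63,970 units, contribution = 63,970 × €55.41 = €3,544,577.70.
Subtracting fixed costs: EBIT = €3,544,577.70 − €1,687,800 = €1,856,777.70. Interest = €1,110,900.00.
DOL = €3,544,577.70 ÷ €1,856,777.70 = 1.9090; DFL = €1,856,777.70 ÷ €745,877.70 = 2.4894.
DCL = DOL × DFL = 1.9090 × 2.4894 = 4.7523.

4.75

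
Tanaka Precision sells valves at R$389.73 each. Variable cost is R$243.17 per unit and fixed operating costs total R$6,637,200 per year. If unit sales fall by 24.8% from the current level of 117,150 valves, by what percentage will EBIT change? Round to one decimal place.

Total contribution margin = 117,150 × R$146.56 = R$17,169,504.00.
Subtracting fixed costs: EBIT = R$17,169,504.00 − R$6,637,200 = R$10,532,304.00.
Degree of operating leverage = R$17,169,504.00 / R$10,532,304.00 = 1.6302.
%ΔEBIT = DOL × %ΔSales = 1.6302 × -24.8% = -40.4%.

-40.4%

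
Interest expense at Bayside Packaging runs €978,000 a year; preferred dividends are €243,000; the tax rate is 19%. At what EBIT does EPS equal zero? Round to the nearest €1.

Preferred dividends are paid after tax, so their pre-tax equivalent is €243,000 ÷ (1 − 0.19) = €300,000.00.
Financial break-even EBIT = interest + D_p ÷ (1 − t) = €978,000 + €300,000.00 = €1,278,000.00.

€1,278,000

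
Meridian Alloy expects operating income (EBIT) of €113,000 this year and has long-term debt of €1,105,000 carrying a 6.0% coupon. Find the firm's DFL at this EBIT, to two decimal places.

Annual interest charges come to €66,300.00.
Degree of financial leverage = EBIT / (EBIT − interest) = €113,000 / €46,700.00 = 2.4197.

2.42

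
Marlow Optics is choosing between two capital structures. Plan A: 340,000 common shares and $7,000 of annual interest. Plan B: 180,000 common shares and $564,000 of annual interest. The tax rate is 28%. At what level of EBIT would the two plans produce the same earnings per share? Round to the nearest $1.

At indifference, (EBIT − 7,000)(1 − t)/340,000 = (EBIT − 564,000)(1 − t)/180,000.
The (1 − t) factor cancels: (EBIT − 7,000) × 180,000 = (EBIT − 564,000) × 340,000.
Solving, EBIT = (564,000·340,000 − 7,000·180,000) / (340,000 − 180,000) = 190,500,000,000 / 160,000 = 1,190,625.00.

$1,190,625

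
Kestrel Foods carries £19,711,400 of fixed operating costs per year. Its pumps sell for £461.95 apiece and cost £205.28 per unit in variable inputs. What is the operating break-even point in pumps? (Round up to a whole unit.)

Each unit contributes £461.95 − £205.28 = £256.67.
Units to break even: £19,711,400 ÷ £256.67 = 76,796.66, rounded up to 76,797.

76,797 pumps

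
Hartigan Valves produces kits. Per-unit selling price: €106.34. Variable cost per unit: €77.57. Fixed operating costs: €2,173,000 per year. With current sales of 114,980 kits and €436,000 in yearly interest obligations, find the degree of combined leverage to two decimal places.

At 114,980 units, contribution = 114,980 × €28.77 = €3,307,974.60.
Operating income = contribution − fixed costs = €3,307,974.60 − €2,173,000 = €1,134,974.60. Interest = €436,000.00.
DOL = €3,307,974.60 ÷ €1,134,974.60 = 2.9146; DFL = €1,134,974.60 ÷ €698,974.60 = 1.6238.
DCL = DOL × DFL = 2.9146 × 1.6238 = 4.7327.

4.73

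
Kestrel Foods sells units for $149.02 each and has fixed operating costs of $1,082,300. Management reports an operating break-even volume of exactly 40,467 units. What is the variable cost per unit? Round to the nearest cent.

$122.27

Contribution per unit must be FC / Q = $1,082,300 / 40,467 = $26.7452.
Variable cost per unit = $149.02 − $26.7452 = $122.27.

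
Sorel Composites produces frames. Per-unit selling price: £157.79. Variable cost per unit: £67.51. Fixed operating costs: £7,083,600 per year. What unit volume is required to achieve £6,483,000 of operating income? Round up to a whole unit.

Contribution margin per unit = £157.79 − £67.51 = £90.28.
Required volume = (fixed costs + target profit) ÷ CM = (£7,083,600 + £6,483,000) ÷ £90.28 = 150,272.49, so 150,273 frames.

150,273 frames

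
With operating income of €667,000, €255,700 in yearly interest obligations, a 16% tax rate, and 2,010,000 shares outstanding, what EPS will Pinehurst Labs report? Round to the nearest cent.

€0.17

Interest = €255,700.00, so EBT = €667,000 − €255,700.00 = €411,300.00.
Net income = €411,300.00 × (1 − 0.16) = €345,492.00.
Per share: €345,492.00 / 2,010,000 shares = €0.17.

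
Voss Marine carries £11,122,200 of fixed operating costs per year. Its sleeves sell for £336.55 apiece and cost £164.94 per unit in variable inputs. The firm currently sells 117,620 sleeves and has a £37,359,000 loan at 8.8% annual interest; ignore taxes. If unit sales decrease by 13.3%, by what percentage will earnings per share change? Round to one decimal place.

Contribution at this volume is 117,620 × £171.61 = £20,184,768.20.
Operating income = contribution − fixed costs = £20,184,768.20 − £11,122,200 = £9,062,568.20.
After interest of £3,287,592.00, pre-tax earnings = £5,774,976.20.
Degree of combined leverage = contribution ÷ (EBIT − I) = £20,184,768.20 ÷ £5,774,976.20 = 3.4952.
EPS therefore changes by 3.4952 × (-13.3%) = -46.5%.

-46.5%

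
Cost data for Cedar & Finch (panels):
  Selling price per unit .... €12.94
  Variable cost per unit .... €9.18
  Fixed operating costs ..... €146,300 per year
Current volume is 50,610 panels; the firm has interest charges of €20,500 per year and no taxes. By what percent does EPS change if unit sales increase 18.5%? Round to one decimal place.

Contribution at this volume is 50,610 × €3.76 = €190,293.60.
Operating income = contribution − fixed costs = €190,293.60 − €146,300 = €43,993.60.
After interest of €20,500.00, pre-tax earnings = €23,493.60.
Degree of combined leverage = contribution ÷ (EBIT − I) = €190,293.60 ÷ €23,493.60 = 8.0998.
EPS therefore changes by 8.0998 × (+18.5%) = +149.8%.

+149.8%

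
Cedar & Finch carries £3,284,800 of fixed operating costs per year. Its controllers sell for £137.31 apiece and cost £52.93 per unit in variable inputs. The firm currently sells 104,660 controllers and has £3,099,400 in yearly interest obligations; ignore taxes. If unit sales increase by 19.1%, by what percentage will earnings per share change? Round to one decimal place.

+68.9%

Total contribution margin = 104,660 × £84.38 = £8,831,210.80.
EBIT = £8,831,210.80 − £3,284,800 = £5,546,410.80.
Interest = £3,099,400.00, so EBIT − I = £2,447,010.80.
DCL = total CM / (EBIT − I) = £8,831,210.80 / £2,447,010.80 = 3.6090.
EPS therefore changes by 3.6090 × (+19.1%) = +68.9%.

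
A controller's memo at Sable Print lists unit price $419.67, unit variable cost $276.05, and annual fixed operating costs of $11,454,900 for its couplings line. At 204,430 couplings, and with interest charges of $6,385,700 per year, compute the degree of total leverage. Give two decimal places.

Contribution at this volume is 204,430 × $143.62 = $29,360,236.60.
Operating income = contribution − fixed costs = $29,360,236.60 − $11,454,900 = $17,905,336.60. Interest = $6,385,700.00.
DOL = $29,360,236.60 ÷ $17,905,336.60 = 1.6397; DFL = $17,905,336.60 ÷ $11,519,636.60 = 1.5543.
Combined leverage = 1.6397 × 1.5543 = 2.5486.

2.55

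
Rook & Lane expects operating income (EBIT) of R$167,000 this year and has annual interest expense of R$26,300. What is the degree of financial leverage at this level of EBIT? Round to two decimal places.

Annual interest charges come to R$26,300.00.
Degree of financial leverage = EBIT / (EBIT − interest) = R$167,000 / R$140,700.00 = 1.1869.

1.19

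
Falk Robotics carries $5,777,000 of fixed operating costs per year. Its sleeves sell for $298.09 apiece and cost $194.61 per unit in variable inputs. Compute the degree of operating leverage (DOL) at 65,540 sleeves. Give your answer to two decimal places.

6.75

Total contribution margin = 65,540 × $103.48 = $6,782,079.20.
Subtracting fixed costs: EBIT = $6,782,079.20 − $5,777,000 = $1,005,079.20.
DOL = contribution ÷ EBIT = $6,782,079.20 ÷ $1,005,079.20 = 6.7478.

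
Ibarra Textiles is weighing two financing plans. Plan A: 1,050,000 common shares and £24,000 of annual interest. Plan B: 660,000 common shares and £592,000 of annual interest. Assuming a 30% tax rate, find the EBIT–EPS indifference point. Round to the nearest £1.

£1,553,231

Set EPS_A = EPS_B: (EBIT − £24,000)(1 − 0.30) ÷ 1,050,000 = (EBIT − £592,000)(1 − 0.30) ÷ 660,000.
Cancelling (1 − t) and cross-multiplying: 660,000·(EBIT − 24,000) = 1,050,000·(EBIT − 592,000).
EBIT × (1,050,000 − 660,000) = 592,000 × 1,050,000 − 24,000 × 660,000 = 605,760,000,000, so EBIT = 605,760,000,000 ÷ 390,000 = 1,553,230.77.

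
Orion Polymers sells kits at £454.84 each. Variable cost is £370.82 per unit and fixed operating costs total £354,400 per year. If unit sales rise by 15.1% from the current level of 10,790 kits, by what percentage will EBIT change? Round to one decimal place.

Total contribution margin = 10,790 × £84.02 = £906,575.80.
Operating income = contribution − fixed costs = £906,575.80 − £354,400 = £552,175.80.
DOL = contribution ÷ EBIT = £906,575.80 ÷ £552,175.80 = 1.6418.
Operating income changes by 1.6418 × +15.1% = +24.8%.

+24.8%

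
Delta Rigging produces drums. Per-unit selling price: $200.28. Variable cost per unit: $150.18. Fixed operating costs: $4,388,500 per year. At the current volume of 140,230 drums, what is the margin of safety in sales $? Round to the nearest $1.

Contribution margin per unit = $200.28 − $150.18 = $50.10. Break-even units = $4,388,500 ÷ $50.10 = 87,594.81; break-even revenue = 87,594.81 × $200.28 = $17,543,488.62.
Actual sales revenue = 140,230 × $200.28 = $28,085,264.40.
Margin of safety = $28,085,264.40 − $17,543,488.62 = $10,541,776.

$10,541,776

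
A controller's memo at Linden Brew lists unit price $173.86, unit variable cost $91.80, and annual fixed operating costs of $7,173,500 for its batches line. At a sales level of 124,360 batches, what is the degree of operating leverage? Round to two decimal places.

Contribution at this volume is 124,360 × $82.06 = $10,204,981.60.
Subtracting fixed costs: EBIT = $10,204,981.60 − $7,173,500 = $3,031,481.60.
DOL = contribution ÷ EBIT = $10,204,981.60 ÷ $3,031,481.60 = 3.3663.

3.37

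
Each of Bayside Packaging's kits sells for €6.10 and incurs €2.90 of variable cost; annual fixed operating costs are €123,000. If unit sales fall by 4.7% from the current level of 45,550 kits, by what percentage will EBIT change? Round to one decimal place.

Total contribution margin = 45,550 × €3.20 = €145,760.00.
Operating income = contribution − fixed costs = €145,760.00 − €123,000 = €22,760.00.
Degree of operating leverage = €145,760.00 / €22,760.00 = 6.4042.
%ΔEBIT = DOL × %ΔSales = 6.4042 × -4.7% = -30.1%.

-30.1%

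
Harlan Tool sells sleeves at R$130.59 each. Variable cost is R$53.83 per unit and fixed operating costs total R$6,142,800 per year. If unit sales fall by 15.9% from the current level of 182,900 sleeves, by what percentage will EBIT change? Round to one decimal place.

-28.3%

At 182,900 units, contribution = 182,900 × R$76.76 = R$14,039,404.00.
Operating income = contribution − fixed costs = R$14,039,404.00 − R$6,142,800 = R$7,896,604.00.
DOL = contribution ÷ EBIT = R$14,039,404.00 ÷ R$7,896,604.00 = 1.7779.
So EBIT moves 1.7779 × (-15.9%) = -28.3%.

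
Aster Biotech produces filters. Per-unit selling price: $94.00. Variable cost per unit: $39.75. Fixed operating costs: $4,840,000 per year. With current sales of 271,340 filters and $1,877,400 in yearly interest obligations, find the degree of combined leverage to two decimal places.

1.84

At 271,340 units, contribution = 271,340 × $54.25 = $14,720,195.00.
Operating income = contribution − fixed costs = $14,720,195.00 − $4,840,000 = $9,880,195.00. Interest = $1,877,400.00, so EBIT − I = $8,002,795.00.
DCL = contribution ÷ (EBIT − I) = $14,720,195.00 ÷ $8,002,795.00 = 1.8394.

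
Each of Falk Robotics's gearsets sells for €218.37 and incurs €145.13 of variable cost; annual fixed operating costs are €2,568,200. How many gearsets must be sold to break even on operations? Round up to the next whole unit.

Each unit contributes €218.37 − €145.13 = €73.24.
Break-even volume = fixed costs ÷ CM per unit = €2,568,200 ÷ €73.24 = 35,065.54, so 35,066 gearsets.

35,066 gearsets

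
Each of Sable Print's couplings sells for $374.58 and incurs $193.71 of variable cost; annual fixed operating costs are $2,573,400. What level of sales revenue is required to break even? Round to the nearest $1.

$5,329,486

CM per unit = $374.58 − $193.71 = $180.87; CM ratio = $180.87 / $374.58 = 0.4829.
Break-even revenue = fixed costs × price ÷ CM = $2,573,400 × $374.58 ÷ $180.87 = $5,329,486.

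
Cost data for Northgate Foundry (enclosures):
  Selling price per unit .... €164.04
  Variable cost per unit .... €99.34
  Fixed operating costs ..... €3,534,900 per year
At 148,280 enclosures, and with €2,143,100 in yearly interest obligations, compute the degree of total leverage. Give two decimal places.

At 148,280 units, contribution = 148,280 × €64.70 = €9,593,716.00.
Subtracting fixed costs: EBIT = €9,593,716.00 − €3,534,900 = €6,058,816.00. Interest = €2,143,100.00.
DOL = €9,593,716.00 ÷ €6,058,816.00 = 1.5834; DFL = €6,058,816.00 ÷ €3,915,716.00 = 1.5473.
Combined leverage = 1.5834 × 1.5473 = 2.4500.

2.45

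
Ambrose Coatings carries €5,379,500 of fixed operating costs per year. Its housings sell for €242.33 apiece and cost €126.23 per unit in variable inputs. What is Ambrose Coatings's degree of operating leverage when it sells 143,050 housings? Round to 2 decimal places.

At 143,050 units, contribution = 143,050 × €116.10 = €16,608,105.00.
Subtracting fixed costs: EBIT = €16,608,105.00 − €5,379,500 = €11,228,605.00.
So DOL = total CM / EBIT = €16,608,105.00 / €11,228,605.00 = 1.4791.

1.48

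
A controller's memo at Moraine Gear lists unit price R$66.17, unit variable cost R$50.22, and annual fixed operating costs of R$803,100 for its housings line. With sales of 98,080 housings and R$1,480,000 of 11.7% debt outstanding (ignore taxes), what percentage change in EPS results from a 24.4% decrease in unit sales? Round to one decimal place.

-64.9%

Total contribution margin = 98,080 × R$15.95 = R$1,564,376.00.
Operating income = contribution − fixed costs = R$1,564,376.00 − R$803,100 = R$761,276.00.
After interest of R$173,160.00, pre-tax earnings = R$588,116.00.
DCL = total CM / (EBIT − I) = R$1,564,376.00 / R$588,116.00 = 2.6600.
%ΔEPS = DCL × %ΔSales = 2.6600 × -24.4% = -64.9%.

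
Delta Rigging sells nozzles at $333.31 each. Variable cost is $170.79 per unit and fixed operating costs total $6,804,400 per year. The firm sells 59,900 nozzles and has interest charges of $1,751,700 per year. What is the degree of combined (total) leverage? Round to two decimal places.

8.26

Contribution at this volume is 59,900 × $162.52 = $9,734,948.00.
Operating income = contribution − fixed costs = $9,734,948.00 − $6,804,400 = $2,930,548.00. Interest = $1,751,700.00, so EBIT − I = $1,178,848.00.
DCL = contribution ÷ (EBIT − I) = $9,734,948.00 ÷ $1,178,848.00 = 8.2580.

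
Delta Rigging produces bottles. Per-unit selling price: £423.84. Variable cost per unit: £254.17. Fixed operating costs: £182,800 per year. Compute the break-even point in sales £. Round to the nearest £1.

£456,639

CM per unit = £423.84 − £254.17 = £169.67; CM ratio = £169.67 / £423.84 = 0.4003.
Break-even sales = FC ÷ CM ratio = £182,800 × £423.84 / £169.67 = £456,639.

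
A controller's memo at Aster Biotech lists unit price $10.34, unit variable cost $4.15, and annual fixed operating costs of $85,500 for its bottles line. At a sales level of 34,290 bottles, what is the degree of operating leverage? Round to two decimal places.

1.67

At 34,290 units, contribution = 34,290 × $6.19 = $212,255.10.
EBIT = $212,255.10 − $85,500 = $126,755.10.
Degree of operating leverage = $212,255.10 / $126,755.10 = 1.6745.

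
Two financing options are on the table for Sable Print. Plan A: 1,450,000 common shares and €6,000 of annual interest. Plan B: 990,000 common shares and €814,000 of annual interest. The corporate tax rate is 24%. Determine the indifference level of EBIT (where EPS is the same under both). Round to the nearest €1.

€2,552,957

Set EPS_A = EPS_B: (EBIT − €6,000)(1 − 0.24) ÷ 1,450,000 = (EBIT − €814,000)(1 − 0.24) ÷ 990,000.
Cancelling (1 − t) and cross-multiplying: 990,000·(EBIT − 6,000) = 1,450,000·(EBIT − 814,000).
Solving, EBIT = (814,000·1,450,000 − 6,000·990,000) / (1,450,000 − 990,000) = 1,174,360,000,000 / 460,000 = 2,552,956.52.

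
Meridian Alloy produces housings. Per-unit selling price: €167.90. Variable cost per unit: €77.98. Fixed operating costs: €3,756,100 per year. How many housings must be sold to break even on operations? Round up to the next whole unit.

Each unit contributes €167.90 − €77.98 = €89.92.
Break-even volume = fixed costs ÷ CM per unit = €3,756,100 ÷ €89.92 = 41,771.57, so 41,772 housings.

41,772 housings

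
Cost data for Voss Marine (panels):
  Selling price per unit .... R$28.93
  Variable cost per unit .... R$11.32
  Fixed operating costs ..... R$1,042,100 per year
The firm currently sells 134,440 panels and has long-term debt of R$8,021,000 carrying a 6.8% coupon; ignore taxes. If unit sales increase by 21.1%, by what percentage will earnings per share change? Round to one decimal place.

+64.0%

Total contribution margin = 134,440 × R$17.61 = R$2,367,488.40.
Operating income = contribution − fixed costs = R$2,367,488.40 − R$1,042,100 = R$1,325,388.40.
After interest of R$545,428.00, pre-tax earnings = R$779,960.40.
DCL = total CM / (EBIT − I) = R$2,367,488.40 / R$779,960.40 = 3.0354.
EPS therefore changes by 3.0354 × (+21.1%) = +64.0%.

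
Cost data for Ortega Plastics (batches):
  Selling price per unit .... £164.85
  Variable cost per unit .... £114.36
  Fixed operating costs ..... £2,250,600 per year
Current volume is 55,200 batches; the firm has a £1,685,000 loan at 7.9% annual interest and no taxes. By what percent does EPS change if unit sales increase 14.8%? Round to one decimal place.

At 55,200 units, contribution = 55,200 × £50.49 = £2,787,048.00.
Operating income = contribution − fixed costs = £2,787,048.00 − £2,250,600 = £536,448.00.
Interest = £133,115.00, so EBIT − I = £403,333.00.
DCL = total CM / (EBIT − I) = £2,787,048.00 / £403,333.00 = 6.9100.
EPS therefore changes by 6.9100 × (+14.8%) = +102.3%.

+102.3%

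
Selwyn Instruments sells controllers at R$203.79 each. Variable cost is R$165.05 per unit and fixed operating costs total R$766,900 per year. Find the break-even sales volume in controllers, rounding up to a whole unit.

Each unit contributes R$203.79 − R$165.05 = R$38.74.
Units to break even: R$766,900 ÷ R$38.74 = 19,796.08, rounded up to 19,797.

19,797 controllers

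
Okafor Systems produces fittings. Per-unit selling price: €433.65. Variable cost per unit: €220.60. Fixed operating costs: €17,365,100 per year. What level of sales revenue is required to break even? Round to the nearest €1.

€35,345,579

Contribution margin per unit = €433.65 − €220.60 = €213.05, a CM ratio of €213.05 ÷ €433.65 = 0.4913.
Break-even sales = FC ÷ CM ratio = €17,365,100 × €433.65 / €213.05 = €35,345,579.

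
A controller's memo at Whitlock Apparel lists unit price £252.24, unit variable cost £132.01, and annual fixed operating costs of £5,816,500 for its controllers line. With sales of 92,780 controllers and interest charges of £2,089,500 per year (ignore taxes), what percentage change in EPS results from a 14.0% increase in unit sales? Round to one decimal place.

+48.1%

Total contribution margin = 92,780 × £120.23 = £11,154,939.40.
Operating income = contribution − fixed costs = £11,154,939.40 − £5,816,500 = £5,338,439.40.
Interest = £2,089,500.00, so EBIT − I = £3,248,939.40.
Degree of combined leverage = contribution ÷ (EBIT − I) = £11,154,939.40 ÷ £3,248,939.40 = 3.4334.
EPS therefore changes by 3.4334 × (+14.0%) = +48.1%.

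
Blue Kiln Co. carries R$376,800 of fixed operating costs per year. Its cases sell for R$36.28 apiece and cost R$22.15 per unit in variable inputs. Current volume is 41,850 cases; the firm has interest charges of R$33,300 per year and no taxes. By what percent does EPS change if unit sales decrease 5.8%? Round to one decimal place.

-18.9%

Total contribution margin = 41,850 × R$14.13 = R$591,340.50.
Operating income = contribution − fixed costs = R$591,340.50 − R$376,800 = R$214,540.50.
Interest = R$33,300.00, so EBIT − I = R$181,240.50.
DCL = total CM / (EBIT − I) = R$591,340.50 / R$181,240.50 = 3.2627.
%ΔEPS = DCL × %ΔSales = 3.2627 × -5.8% = -18.9%.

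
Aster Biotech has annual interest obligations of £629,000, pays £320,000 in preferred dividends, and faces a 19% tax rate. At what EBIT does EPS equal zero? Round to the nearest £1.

Grossing the preferred dividend up to pre-tax terms: £320,000 / (1 − 0.19) = £395,061.73.
Financial break-even EBIT = interest + D_p ÷ (1 − t) = £629,000 + £395,061.73 = £1,024,061.73.

£1,024,062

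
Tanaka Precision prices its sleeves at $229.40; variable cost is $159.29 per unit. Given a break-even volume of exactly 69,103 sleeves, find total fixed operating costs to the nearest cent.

Unit CM = price − variable cost = $229.40 − $159.29 = $70.11.
Fixed costs = break-even units × CM = 69,103 × $70.11 = $4,844,811.33.

$4,844,811.33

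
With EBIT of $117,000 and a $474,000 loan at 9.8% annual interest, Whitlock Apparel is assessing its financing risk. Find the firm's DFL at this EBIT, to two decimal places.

1.66

Annual interest charges come to $46,452.00.
Degree of financial leverage = EBIT / (EBIT − interest) = $117,000 / $70,548.00 = 1.6584.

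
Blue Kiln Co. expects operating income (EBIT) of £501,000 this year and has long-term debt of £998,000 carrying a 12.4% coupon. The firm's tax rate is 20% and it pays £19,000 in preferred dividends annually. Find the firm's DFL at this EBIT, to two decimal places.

1.42

Interest = £123,752.00.
Pre-tax preferred-dividend burden = £19,000 ÷ (1 − 0.20) = £23,750.00.
DFL = EBIT ÷ [EBIT − I − D_p/(1−t)] = £501,000 ÷ [£501,000 − £123,752.00 − £23,750.00] = £501,000 ÷ £353,498.00 = 1.4173.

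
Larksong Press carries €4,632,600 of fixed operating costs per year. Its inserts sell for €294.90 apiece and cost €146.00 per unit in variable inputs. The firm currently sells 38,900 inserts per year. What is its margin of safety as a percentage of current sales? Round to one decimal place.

Each unit contributes €294.90 − €146.00 = €148.90. Break-even units = €4,632,600 ÷ €148.90 = 31,112.16; break-even revenue = 31,112.16 × €294.90 = €9,174,974.75.
Actual sales revenue = 38,900 × €294.90 = €11,471,610.00.
Margin of safety = (€11,471,610.00 − €9,174,974.75) ÷ €11,471,610.00 = 20.0%.

20.0%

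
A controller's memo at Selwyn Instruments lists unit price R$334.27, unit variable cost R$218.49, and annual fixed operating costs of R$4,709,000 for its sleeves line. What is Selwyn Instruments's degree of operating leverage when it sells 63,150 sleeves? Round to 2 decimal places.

Contribution at this volume is 63,150 × R$115.78 = R$7,311,507.00.
Operating income = contribution − fixed costs = R$7,311,507.00 − R$4,709,000 = R$2,602,507.00.
DOL = contribution ÷ EBIT = R$7,311,507.00 ÷ R$2,602,507.00 = 2.8094.

2.81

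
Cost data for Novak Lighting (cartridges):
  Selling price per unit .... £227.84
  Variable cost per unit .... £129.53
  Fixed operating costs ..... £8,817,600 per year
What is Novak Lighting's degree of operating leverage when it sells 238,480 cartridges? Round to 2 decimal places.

At 238,480 units, contribution = 238,480 × £98.31 = £23,444,968.80.
Subtracting fixed costs: EBIT = £23,444,968.80 − £8,817,600 = £14,627,368.80.
DOL = contribution ÷ EBIT = £23,444,968.80 ÷ £14,627,368.80 = 1.6028.

1.60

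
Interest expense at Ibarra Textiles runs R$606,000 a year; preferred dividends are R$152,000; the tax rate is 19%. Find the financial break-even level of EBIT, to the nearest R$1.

R$793,654

Preferred dividends are paid after tax, so their pre-tax equivalent is R$152,000 ÷ (1 − 0.19) = R$187,654.32.
Financial break-even EBIT = interest + D_p ÷ (1 − t) = R$606,000 + R$187,654.32 = R$793,654.32.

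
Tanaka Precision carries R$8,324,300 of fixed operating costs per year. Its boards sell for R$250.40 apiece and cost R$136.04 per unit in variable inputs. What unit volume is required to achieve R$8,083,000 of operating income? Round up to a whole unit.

143,471 boards

Each unit contributes R$250.40 − R$136.04 = R$114.36.
Units = (FC + target) / CM = (R$8,324,300 + R$8,083,000) / R$114.36 = 143,470.62, so 143,471 boards.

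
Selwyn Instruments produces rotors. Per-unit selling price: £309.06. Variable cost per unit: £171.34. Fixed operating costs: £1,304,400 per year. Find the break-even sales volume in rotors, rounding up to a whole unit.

Each unit contributes £309.06 − £171.34 = £137.72.
Units to break even: £1,304,400 ÷ £137.72 = 9,471.39, rounded up to 9,472.

9,472 rotors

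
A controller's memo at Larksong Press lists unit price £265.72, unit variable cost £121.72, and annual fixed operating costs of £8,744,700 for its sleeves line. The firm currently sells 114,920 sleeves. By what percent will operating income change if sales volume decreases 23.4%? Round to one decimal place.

-49.6%

Contribution at this volume is 114,920 × £144.00 = £16,548,480.00.
Operating income = contribution − fixed costs = £16,548,480.00 − £8,744,700 = £7,803,780.00.
Degree of operating leverage = £16,548,480.00 / £7,803,780.00 = 2.1206.
So EBIT moves 2.1206 × (-23.4%) = -49.6%.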